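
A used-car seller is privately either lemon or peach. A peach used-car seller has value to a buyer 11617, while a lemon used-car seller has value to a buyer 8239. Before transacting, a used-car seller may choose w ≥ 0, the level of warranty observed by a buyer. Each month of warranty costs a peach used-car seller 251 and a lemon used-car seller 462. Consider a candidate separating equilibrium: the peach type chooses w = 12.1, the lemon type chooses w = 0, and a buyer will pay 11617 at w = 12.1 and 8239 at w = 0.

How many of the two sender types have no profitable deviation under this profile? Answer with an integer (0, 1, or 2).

2

Lemon type: stay at 0 → 8239; mimic → 11617 − 462 × 12.1 = 6026.8. IC holds (8239 ≥ 6026.8).
Peach type: signal → 11617 − 251 × 12.1 = 8579.9; deviate to 0 → 8239. IC holds (8579.9 ≥ 8239).
2 of 2 constraints hold, so this is a separating equilibrium.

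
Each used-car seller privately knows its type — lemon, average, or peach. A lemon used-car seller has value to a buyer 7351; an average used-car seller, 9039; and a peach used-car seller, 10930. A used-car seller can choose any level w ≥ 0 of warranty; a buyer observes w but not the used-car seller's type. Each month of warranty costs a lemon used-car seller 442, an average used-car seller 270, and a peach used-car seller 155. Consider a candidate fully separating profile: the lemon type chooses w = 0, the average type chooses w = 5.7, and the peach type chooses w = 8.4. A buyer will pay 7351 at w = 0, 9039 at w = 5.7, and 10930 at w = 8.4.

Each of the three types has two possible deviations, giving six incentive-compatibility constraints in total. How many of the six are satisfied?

Average (own payoff 9039 − 270×5.7 = 7500): to w=0 gives 7351 → no gain ✓; to w=8.4 gives 10930 − 270×8.4 = 8662 → profitable ✗.
Peach (own payoff 10930 − 155×8.4 = 9628): to w=0 gives 7351 → no gain ✓; to w=5.7 gives 9039 − 155×5.7 = 8155.5 → no gain ✓.
Lemon (own payoff 7351): to w=5.7 gives 9039 − 442×5.7 = 6519.6 → no gain ✓; to w=8.4 gives 10930 − 442×8.4 = 7217.2 → no gain ✓.
5 of the 6 constraints hold; not an equilibrium.

5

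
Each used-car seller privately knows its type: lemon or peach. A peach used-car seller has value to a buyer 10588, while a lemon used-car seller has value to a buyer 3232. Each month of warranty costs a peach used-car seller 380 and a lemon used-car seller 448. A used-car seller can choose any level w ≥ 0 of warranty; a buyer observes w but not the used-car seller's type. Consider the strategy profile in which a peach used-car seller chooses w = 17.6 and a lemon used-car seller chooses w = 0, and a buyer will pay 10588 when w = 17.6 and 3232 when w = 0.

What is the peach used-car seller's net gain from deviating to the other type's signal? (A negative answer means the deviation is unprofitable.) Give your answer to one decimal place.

-668.0

Playing w = 17.6 the peach used-car seller receives 10588 − 380 × 17.6 = 3900.
Deviating to w = 0 yields 3232 instead.
Gain from deviating: 3232 − 3900 = -668.0.
The gain is negative, so the peach type's incentive-compatibility constraint is satisfied.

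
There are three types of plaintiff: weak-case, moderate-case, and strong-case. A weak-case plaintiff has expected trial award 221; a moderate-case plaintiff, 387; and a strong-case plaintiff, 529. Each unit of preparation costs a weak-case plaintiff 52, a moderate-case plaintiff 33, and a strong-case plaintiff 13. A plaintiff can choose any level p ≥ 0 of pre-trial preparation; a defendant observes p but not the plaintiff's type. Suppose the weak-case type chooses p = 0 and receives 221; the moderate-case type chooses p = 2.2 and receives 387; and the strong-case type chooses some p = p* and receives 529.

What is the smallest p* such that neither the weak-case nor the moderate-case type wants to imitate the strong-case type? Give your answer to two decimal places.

Weak-case type (on-path payoff 221) won't mimic when 221 ≥ 529 − 52·p*, i.e. p* ≥ 5.92.
Moderate-case type (on-path payoff 387 − 33×2.2 = 314.4) won't mimic when 314.4 ≥ 529 − 33·p*, i.e. p* ≥ 6.50.
Both must hold, so p* = max(5.92, 6.50) = 6.50. The moderate-case type's constraint binds.

6.50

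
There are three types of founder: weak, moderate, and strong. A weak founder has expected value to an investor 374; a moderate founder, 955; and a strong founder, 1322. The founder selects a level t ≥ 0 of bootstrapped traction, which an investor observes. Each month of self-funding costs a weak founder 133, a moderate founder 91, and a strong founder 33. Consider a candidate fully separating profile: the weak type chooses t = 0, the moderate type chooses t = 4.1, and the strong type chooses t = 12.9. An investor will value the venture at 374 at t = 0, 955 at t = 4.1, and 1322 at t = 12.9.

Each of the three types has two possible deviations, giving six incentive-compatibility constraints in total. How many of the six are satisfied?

Weak (own payoff 374): to t=4.1 gives 955 − 133×4.1 = 409.7 → profitable ✗; to t=12.9 gives 1322 − 133×12.9 = -393.7 → no gain ✓.
Strong (own payoff 1322 − 33×12.9 = 896.3): to t=0 gives 374 → no gain ✓; to t=4.1 gives 955 − 33×4.1 = 819.7 → no gain ✓.
Moderate (own payoff 955 − 91×4.1 = 581.9): to t=0 gives 374 → no gain ✓; to t=12.9 gives 1322 − 91×12.9 = 148.1 → no gain ✓.
5 of the 6 constraints hold; not an equilibrium.

5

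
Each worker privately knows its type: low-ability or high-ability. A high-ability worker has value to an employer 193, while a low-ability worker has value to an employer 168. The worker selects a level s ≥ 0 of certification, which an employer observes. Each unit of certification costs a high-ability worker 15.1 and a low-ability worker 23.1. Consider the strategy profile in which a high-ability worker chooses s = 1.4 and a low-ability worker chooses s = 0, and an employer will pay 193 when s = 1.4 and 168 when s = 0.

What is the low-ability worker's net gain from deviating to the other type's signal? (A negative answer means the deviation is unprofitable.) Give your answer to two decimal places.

Playing s = 0 the low-ability worker receives 168.
Deviating to s = 1.4 brings payment 193 at cost 23.1 × 1.4 = 32.34, netting 160.66.
Gain from deviating: 160.66 − 168 = -7.34.
The gain is negative, so the low-ability type's incentive-compatibility constraint is satisfied.

-7.34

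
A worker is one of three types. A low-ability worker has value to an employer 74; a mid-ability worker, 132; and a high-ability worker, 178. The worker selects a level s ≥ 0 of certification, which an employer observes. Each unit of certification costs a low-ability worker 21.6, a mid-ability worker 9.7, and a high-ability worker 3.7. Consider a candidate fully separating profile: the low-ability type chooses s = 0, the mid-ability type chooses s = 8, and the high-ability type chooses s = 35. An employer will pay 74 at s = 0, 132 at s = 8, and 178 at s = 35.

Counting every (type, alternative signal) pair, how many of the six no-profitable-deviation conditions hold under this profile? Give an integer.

3

Low-ability (own payoff 74): to s=8 gives 132 − 21.6×8 = -40.8 → no gain ✓; to s=35 gives 178 − 21.6×35 = -578 → no gain ✓.
Mid-ability (own payoff 132 − 9.7×8 = 54.4): to s=0 gives 74 → profitable ✗; to s=35 gives 178 − 9.7×35 = -161.5 → no gain ✓.
High-ability (own payoff 178 − 3.7×35 = 48.5): to s=0 gives 74 → profitable ✗; to s=8 gives 132 − 3.7×8 = 102.4 → profitable ✗.
3 of the 6 constraints hold; not an equilibrium.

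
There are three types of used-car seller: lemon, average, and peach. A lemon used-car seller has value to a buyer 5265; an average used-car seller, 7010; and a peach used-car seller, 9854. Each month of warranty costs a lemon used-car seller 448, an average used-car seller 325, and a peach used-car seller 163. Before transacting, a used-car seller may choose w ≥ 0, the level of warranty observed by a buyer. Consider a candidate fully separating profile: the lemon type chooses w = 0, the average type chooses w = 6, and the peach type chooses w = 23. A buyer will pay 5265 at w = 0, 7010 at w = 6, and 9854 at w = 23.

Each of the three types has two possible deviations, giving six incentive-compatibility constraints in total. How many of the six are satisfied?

5

Peach (own payoff 9854 − 163×23 = 6105): to w=0 gives 5265 → no gain ✓; to w=6 gives 7010 − 163×6 = 6032 → no gain ✓.
Average (own payoff 7010 − 325×6 = 5060): to w=0 gives 5265 → profitable ✗; to w=23 gives 9854 − 325×23 = 2379 → no gain ✓.
Lemon (own payoff 5265): to w=6 gives 7010 − 448×6 = 4322 → no gain ✓; to w=23 gives 9854 − 448×23 = -450 → no gain ✓.
5 of the 6 constraints hold; not an equilibrium.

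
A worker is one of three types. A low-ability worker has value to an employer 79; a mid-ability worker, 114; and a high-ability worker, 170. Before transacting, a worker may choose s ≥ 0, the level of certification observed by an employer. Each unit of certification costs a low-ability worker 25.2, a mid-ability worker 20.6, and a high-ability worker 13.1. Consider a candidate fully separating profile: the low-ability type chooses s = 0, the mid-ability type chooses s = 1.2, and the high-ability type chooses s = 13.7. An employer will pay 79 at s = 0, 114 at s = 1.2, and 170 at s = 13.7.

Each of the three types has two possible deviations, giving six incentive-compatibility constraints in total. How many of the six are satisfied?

High-ability (own payoff 170 − 13.1×13.7 = -9.47): to s=0 gives 79 → profitable ✗; to s=1.2 gives 114 − 13.1×1.2 = 98.28 → profitable ✗.
Mid-ability (own payoff 114 − 20.6×1.2 = 89.28): to s=0 gives 79 → no gain ✓; to s=13.7 gives 170 − 20.6×13.7 = -112.22 → no gain ✓.
Low-ability (own payoff 79): to s=1.2 gives 114 − 25.2×1.2 = 83.76 → profitable ✗; to s=13.7 gives 170 − 25.2×13.7 = -175.24 → no gain ✓.
3 of the 6 constraints hold; not an equilibrium.

3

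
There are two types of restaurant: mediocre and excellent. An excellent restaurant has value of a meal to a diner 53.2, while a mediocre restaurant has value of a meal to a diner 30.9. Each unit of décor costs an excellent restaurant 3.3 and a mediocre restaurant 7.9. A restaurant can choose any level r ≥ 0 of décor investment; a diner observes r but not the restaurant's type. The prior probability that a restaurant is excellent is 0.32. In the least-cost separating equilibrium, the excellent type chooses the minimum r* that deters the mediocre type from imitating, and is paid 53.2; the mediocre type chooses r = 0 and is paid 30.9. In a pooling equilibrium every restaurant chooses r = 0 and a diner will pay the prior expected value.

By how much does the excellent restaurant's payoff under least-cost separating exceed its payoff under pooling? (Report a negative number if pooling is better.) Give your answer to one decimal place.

Least-cost separating signal: r* solves 30.9 = 53.2 − 7.9·r*, so r* = (53.2 − 30.9)/7.9 ≈ 2.8228.
Excellent type's separating payoff: 53.2 − 3.3 × r* = 53.2 − 3.3 × (53.2 − 30.9)/7.9 = 53.2 − 73.59/7.9 ≈ 43.885.
Pooling payoff: 0.32 × 53.2 + 0.68 × 30.9 = 38.036.
Difference: 43.885 − 38.036 = 5.849, i.e. 5.8 to one decimal place.
The excellent type prefers to separate.

5.8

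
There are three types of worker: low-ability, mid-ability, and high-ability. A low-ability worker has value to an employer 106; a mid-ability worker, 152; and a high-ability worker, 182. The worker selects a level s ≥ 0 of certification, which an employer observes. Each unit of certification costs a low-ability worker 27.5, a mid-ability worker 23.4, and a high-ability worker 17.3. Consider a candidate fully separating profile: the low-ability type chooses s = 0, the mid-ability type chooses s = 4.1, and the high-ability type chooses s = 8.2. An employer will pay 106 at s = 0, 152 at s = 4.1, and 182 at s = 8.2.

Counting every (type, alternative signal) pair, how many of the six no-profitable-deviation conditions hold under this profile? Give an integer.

3

High-ability (own payoff 182 − 17.3×8.2 = 40.14): to s=0 gives 106 → profitable ✗; to s=4.1 gives 152 − 17.3×4.1 = 81.07 → profitable ✗.
Low-ability (own payoff 106): to s=4.1 gives 152 − 27.5×4.1 = 39.25 → no gain ✓; to s=8.2 gives 182 − 27.5×8.2 = -43.5 → no gain ✓.
Mid-ability (own payoff 152 − 23.4×4.1 = 56.06): to s=0 gives 106 → profitable ✗; to s=8.2 gives 182 − 23.4×8.2 = -9.88 → no gain ✓.
3 of the 6 constraints hold; not an equilibrium.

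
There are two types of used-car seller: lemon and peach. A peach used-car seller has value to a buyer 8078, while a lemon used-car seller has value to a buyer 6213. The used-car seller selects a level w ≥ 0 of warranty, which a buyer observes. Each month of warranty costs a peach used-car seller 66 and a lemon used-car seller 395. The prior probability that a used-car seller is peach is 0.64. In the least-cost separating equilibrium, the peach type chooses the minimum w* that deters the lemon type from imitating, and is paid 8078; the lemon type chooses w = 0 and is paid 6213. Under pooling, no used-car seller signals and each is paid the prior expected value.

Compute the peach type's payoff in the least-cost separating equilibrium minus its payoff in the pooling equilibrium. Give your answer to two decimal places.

359.78

Least-cost separating signal: w* solves 6213 = 8078 − 395·w*, so w* = (8078 − 6213)/395 ≈ 4.7215.
Peach type's separating payoff: 8078 − 66 × w* = 8078 − 66 × (8078 − 6213)/395 = 8078 − 123090/395 ≈ 7766.3797.
Pooling payoff: 0.64 × 8078 + 0.36 × 6213 = 7406.6.
Difference: 7766.3797 − 7406.6 = 359.7797, i.e. 359.78 to two decimal places.
The peach type prefers to separate.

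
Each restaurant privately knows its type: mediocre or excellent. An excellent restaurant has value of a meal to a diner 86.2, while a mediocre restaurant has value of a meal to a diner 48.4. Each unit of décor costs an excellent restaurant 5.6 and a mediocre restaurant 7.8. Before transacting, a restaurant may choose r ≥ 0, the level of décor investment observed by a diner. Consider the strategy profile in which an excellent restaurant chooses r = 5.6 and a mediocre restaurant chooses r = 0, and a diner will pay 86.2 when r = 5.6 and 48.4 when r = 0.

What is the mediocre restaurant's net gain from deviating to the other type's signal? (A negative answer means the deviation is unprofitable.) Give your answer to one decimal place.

Playing r = 0 the mediocre restaurant receives 48.4.
Deviating to r = 5.6 brings payment 86.2 at cost 7.8 × 5.6 = 43.68, netting 42.52.
Gain from deviating: 42.52 − 48.4 = -5.88, i.e. -5.9 to one decimal place.
The gain is negative, so the mediocre type's incentive-compatibility constraint is satisfied.

-5.9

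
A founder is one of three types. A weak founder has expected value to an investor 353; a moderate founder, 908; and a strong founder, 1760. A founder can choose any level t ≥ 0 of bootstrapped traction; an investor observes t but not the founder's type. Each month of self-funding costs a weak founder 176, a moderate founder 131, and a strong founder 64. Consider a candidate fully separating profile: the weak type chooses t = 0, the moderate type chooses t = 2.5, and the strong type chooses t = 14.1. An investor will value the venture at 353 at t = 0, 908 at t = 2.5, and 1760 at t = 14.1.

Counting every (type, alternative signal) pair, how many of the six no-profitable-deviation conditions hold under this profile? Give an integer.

Moderate (own payoff 908 − 131×2.5 = 580.5): to t=0 gives 353 → no gain ✓; to t=14.1 gives 1760 − 131×14.1 = -87.1 → no gain ✓.
Weak (own payoff 353): to t=2.5 gives 908 − 176×2.5 = 468 → profitable ✗; to t=14.1 gives 1760 − 176×14.1 = -721.6 → no gain ✓.
Strong (own payoff 1760 − 64×14.1 = 857.6): to t=0 gives 353 → no gain ✓; to t=2.5 gives 908 − 64×2.5 = 748 → no gain ✓.
5 of the 6 constraints hold; not an equilibrium.

5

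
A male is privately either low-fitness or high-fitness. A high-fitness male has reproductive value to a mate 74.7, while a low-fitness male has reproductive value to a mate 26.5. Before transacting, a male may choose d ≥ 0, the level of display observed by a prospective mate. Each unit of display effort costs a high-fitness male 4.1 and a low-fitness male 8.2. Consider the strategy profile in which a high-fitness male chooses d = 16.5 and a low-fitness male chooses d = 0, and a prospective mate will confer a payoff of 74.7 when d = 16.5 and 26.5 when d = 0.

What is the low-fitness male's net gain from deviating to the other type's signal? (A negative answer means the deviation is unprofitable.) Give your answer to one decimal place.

Playing d = 0 the low-fitness male receives 26.5.
Deviating to d = 16.5 brings payment 74.7 at cost 8.2 × 16.5 = 135.3, netting -60.6.
Gain from deviating: -60.6 − 26.5 = -87.1.
The gain is negative, so the low-fitness type's incentive-compatibility constraint is satisfied.

-87.1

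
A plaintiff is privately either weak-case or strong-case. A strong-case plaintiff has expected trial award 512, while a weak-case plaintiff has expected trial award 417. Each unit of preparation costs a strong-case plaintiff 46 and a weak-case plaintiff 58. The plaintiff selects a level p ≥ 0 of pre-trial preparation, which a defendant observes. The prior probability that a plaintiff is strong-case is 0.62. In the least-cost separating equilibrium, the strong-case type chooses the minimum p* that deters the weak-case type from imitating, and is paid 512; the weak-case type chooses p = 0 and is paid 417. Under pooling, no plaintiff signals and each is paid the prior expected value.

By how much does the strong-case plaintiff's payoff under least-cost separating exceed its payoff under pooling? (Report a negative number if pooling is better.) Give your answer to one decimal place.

Least-cost separating signal: p* solves 417 = 512 − 58·p*, so p* = (512 − 417)/58 ≈ 1.6379.
Strong-case type's separating payoff: 512 − 46 × p* = 512 − 46 × (512 − 417)/58 = 512 − 4370/58 ≈ 436.655.
Pooling payoff: 0.62 × 512 + 0.38 × 417 = 475.9.
Difference: 436.655 − 475.9 = -39.245, i.e. -39.2 to one decimal place.
The strong-case type would prefer the pooling outcome.

-39.2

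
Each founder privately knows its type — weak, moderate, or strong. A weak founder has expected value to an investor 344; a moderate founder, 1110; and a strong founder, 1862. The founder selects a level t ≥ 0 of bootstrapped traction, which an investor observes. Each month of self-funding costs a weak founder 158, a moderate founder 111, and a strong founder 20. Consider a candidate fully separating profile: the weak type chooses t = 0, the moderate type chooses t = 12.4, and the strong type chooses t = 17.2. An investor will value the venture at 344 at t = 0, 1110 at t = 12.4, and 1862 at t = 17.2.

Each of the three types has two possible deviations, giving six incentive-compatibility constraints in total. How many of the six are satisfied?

Strong (own payoff 1862 − 20×17.2 = 1518): to t=0 gives 344 → no gain ✓; to t=12.4 gives 1110 − 20×12.4 = 862 → no gain ✓.
Weak (own payoff 344): to t=12.4 gives 1110 − 158×12.4 = -849.2 → no gain ✓; to t=17.2 gives 1862 − 158×17.2 = -855.6 → no gain ✓.
Moderate (own payoff 1110 − 111×12.4 = -266.4): to t=0 gives 344 → profitable ✗; to t=17.2 gives 1862 − 111×17.2 = -47.2 → profitable ✗.
4 of the 6 constraints hold; not an equilibrium.

4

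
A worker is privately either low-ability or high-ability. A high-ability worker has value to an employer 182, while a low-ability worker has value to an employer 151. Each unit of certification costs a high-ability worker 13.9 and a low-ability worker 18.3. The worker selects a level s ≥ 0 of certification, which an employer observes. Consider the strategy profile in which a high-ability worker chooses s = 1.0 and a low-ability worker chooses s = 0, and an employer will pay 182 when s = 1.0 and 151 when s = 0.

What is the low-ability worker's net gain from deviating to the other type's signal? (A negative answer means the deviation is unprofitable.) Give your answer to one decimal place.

Playing s = 0 the low-ability worker receives 151.
Deviating to s = 1.0 brings payment 182 at cost 18.3 × 1.0 = 18.3, netting 163.7.
Gain from deviating: 163.7 − 151 = 12.7.
The gain is positive, so the low-ability type's incentive-compatibility constraint is violated — this profile is not a separating equilibrium.

12.7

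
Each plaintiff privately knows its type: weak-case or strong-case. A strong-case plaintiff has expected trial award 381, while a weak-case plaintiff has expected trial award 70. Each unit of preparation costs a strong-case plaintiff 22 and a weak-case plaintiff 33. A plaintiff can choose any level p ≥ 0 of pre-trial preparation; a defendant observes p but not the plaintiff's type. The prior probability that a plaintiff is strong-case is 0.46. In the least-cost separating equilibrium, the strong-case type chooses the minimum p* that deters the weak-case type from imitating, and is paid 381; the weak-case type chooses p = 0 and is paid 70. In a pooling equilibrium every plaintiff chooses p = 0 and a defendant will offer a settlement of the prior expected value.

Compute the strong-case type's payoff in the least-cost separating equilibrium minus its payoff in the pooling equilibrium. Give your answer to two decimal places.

-39.39

Least-cost separating signal: p* solves 70 = 381 − 33·p*, so p* = (381 − 70)/33 ≈ 9.4242.
Strong-case type's separating payoff: 381 − 22 × p* = 381 − 22 × (381 − 70)/33 = 381 − 6842/33 ≈ 173.6667.
Pooling payoff: 0.46 × 381 + 0.54 × 70 = 213.06.
Difference: 173.6667 − 213.06 = -39.3933, i.e. -39.39 to two decimal places.
The strong-case type would prefer the pooling outcome.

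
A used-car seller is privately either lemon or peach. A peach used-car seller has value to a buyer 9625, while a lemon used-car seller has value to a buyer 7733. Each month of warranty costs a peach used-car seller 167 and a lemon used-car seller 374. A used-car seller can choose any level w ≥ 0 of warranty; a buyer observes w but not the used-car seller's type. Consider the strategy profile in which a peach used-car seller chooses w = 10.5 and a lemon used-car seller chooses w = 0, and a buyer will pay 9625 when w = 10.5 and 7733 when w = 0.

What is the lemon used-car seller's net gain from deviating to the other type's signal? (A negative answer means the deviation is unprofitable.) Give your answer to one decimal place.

Playing w = 0 the lemon used-car seller receives 7733.
Deviating to w = 10.5 brings payment 9625 at cost 374 × 10.5 = 3927, netting 5698.
Gain from deviating: 5698 − 7733 = -2035.0.
The gain is negative, so the lemon type's incentive-compatibility constraint is satisfied.

-2035.0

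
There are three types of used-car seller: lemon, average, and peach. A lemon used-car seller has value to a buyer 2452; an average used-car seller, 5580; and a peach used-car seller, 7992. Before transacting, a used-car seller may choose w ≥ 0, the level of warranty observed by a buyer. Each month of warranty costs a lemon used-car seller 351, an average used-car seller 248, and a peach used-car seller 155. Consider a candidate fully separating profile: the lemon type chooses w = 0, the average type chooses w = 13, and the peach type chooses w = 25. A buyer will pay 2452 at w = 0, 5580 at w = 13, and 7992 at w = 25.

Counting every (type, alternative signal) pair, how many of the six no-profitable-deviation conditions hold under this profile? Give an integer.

5

Peach (own payoff 7992 − 155×25 = 4117): to w=0 gives 2452 → no gain ✓; to w=13 gives 5580 − 155×13 = 3565 → no gain ✓.
Average (own payoff 5580 − 248×13 = 2356): to w=0 gives 2452 → profitable ✗; to w=25 gives 7992 − 248×25 = 1792 → no gain ✓.
Lemon (own payoff 2452): to w=13 gives 5580 − 351×13 = 1017 → no gain ✓; to w=25 gives 7992 − 351×25 = -783 → no gain ✓.
5 of the 6 constraints hold; not an equilibrium.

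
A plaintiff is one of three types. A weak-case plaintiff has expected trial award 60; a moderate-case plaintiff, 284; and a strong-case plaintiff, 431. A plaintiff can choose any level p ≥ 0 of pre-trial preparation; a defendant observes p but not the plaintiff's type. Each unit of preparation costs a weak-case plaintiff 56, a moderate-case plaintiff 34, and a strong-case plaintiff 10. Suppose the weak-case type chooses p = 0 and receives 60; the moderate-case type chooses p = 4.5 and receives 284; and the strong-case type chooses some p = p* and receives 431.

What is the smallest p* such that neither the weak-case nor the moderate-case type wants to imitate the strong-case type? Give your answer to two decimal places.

8.82

Moderate-case type (on-path payoff 284 − 34×4.5 = 131) won't mimic when 131 ≥ 431 − 34·p*, i.e. p* ≥ 8.82.
Weak-case type (on-path payoff 60) won't mimic when 60 ≥ 431 − 56·p*, i.e. p* ≥ 6.63.
Both must hold, so p* = max(6.63, 8.82) = 8.82. The moderate-case type's constraint binds.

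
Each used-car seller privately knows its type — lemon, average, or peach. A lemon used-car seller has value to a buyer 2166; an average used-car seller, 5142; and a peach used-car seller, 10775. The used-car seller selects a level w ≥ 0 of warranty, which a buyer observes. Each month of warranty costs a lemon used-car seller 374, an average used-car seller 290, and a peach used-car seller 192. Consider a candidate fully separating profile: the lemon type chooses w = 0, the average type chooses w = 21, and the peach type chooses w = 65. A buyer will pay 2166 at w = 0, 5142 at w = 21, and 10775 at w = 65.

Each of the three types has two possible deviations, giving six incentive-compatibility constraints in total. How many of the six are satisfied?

Average (own payoff 5142 − 290×21 = -948): to w=0 gives 2166 → profitable ✗; to w=65 gives 10775 − 290×65 = -8075 → no gain ✓.
Lemon (own payoff 2166): to w=21 gives 5142 − 374×21 = -2712 → no gain ✓; to w=65 gives 10775 − 374×65 = -13535 → no gain ✓.
Peach (own payoff 10775 − 192×65 = -1705): to w=0 gives 2166 → profitable ✗; to w=21 gives 5142 − 192×21 = 1110 → profitable ✗.
3 of the 6 constraints hold; not an equilibrium.

3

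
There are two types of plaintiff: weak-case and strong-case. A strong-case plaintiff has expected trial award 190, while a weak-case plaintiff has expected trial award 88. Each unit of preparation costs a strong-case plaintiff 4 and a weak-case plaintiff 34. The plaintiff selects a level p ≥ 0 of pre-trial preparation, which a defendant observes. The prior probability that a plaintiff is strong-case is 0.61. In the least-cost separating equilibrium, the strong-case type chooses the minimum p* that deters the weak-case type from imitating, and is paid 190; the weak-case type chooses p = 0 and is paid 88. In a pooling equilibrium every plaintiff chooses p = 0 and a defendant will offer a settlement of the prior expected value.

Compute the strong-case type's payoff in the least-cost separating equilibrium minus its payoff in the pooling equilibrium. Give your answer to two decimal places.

Least-cost separating signal: p* solves 88 = 190 − 34·p*, so p* = (190 − 88)/34 = 3.
Strong-case type's separating payoff: 190 − 4 × p* = 190 − 4 × (190 − 88)/34 = 190 − 408/34 = 178.
Pooling payoff: 0.61 × 190 + 0.39 × 88 = 150.22.
Difference: 178 − 150.22 = 27.78.
The strong-case type prefers to separate.

27.78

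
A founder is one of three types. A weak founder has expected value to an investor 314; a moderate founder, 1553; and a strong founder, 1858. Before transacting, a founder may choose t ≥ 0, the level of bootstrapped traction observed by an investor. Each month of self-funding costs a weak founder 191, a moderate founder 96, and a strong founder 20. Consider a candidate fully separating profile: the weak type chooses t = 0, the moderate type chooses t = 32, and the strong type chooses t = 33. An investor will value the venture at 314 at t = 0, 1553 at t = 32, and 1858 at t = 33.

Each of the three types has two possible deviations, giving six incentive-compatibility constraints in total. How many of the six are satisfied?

Strong (own payoff 1858 − 20×33 = 1198): to t=0 gives 314 → no gain ✓; to t=32 gives 1553 − 20×32 = 913 → no gain ✓.
Weak (own payoff 314): to t=32 gives 1553 − 191×32 = -4559 → no gain ✓; to t=33 gives 1858 − 191×33 = -4445 → no gain ✓.
Moderate (own payoff 1553 − 96×32 = -1519): to t=0 gives 314 → profitable ✗; to t=33 gives 1858 − 96×33 = -1310 → profitable ✗.
4 of the 6 constraints hold; not an equilibrium.

4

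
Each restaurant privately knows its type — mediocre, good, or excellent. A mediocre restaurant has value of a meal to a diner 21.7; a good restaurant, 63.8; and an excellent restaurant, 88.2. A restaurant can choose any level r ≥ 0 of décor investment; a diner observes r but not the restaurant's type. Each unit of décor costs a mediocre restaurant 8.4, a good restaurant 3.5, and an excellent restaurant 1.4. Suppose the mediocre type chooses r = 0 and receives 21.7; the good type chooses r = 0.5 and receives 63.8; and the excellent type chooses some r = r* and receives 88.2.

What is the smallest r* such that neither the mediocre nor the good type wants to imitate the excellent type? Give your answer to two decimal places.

Mediocre type (on-path payoff 21.7) won't mimic when 21.7 ≥ 88.2 − 8.4·r*, i.e. r* ≥ 7.92.
Good type (on-path payoff 63.8 − 3.5×0.5 = 62.05) won't mimic when 62.05 ≥ 88.2 − 3.5·r*, i.e. r* ≥ 7.47.
Both must hold, so r* = max(7.92, 7.47) = 7.92. The mediocre type's constraint binds.

7.92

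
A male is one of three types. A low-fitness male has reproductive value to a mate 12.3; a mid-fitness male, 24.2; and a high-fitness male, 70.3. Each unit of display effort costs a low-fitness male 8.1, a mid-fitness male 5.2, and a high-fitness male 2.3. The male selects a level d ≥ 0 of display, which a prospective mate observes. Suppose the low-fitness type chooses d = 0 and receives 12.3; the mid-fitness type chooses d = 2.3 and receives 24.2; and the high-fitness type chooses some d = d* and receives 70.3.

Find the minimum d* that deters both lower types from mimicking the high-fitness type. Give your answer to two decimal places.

Mid-fitness type (on-path payoff 24.2 − 5.2×2.3 = 12.24) won't mimic when 12.24 ≥ 70.3 − 5.2·d*, i.e. d* ≥ 11.17.
Low-fitness type (on-path payoff 12.3) won't mimic when 12.3 ≥ 70.3 − 8.1·d*, i.e. d* ≥ 7.16.
Both must hold, so d* = max(7.16, 11.17) = 11.17. The mid-fitness type's constraint binds.

11.17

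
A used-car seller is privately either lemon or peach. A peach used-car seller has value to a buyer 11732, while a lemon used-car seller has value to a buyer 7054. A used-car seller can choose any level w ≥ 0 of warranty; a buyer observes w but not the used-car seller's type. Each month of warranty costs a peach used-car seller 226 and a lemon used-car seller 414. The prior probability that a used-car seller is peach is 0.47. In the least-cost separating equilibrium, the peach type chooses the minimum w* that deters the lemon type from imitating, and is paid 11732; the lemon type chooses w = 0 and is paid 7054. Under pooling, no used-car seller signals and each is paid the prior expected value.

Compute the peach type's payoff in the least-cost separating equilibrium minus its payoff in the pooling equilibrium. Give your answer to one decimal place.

Least-cost separating signal: w* solves 7054 = 11732 − 414·w*, so w* = (11732 − 7054)/414 ≈ 11.2995.
Peach type's separating payoff: 11732 − 226 × w* = 11732 − 226 × (11732 − 7054)/414 = 11732 − 1057228/414 ≈ 9178.309.
Pooling payoff: 0.47 × 11732 + 0.53 × 7054 = 9252.66.
Difference: 9178.309 − 9252.66 = -74.351, i.e. -74.4 to one decimal place.
The peach type would prefer the pooling outcome.

-74.4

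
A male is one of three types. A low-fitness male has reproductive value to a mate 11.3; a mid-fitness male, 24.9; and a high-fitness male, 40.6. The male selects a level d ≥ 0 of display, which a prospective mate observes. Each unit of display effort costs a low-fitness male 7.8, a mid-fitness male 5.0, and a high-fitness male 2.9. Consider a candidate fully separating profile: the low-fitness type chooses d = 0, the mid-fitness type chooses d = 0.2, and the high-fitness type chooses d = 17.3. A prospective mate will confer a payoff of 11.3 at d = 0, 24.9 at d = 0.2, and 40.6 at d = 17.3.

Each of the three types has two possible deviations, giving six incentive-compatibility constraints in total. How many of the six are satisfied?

3

Mid-fitness (own payoff 24.9 − 5.0×0.2 = 23.9): to d=0 gives 11.3 → no gain ✓; to d=17.3 gives 40.6 − 5.0×17.3 = -45.9 → no gain ✓.
High-fitness (own payoff 40.6 − 2.9×17.3 = -9.57): to d=0 gives 11.3 → profitable ✗; to d=0.2 gives 24.9 − 2.9×0.2 = 24.32 → profitable ✗.
Low-fitness (own payoff 11.3): to d=0.2 gives 24.9 − 7.8×0.2 = 23.34 → profitable ✗; to d=17.3 gives 40.6 − 7.8×17.3 = -94.34 → no gain ✓.
3 of the 6 constraints hold; not an equilibrium.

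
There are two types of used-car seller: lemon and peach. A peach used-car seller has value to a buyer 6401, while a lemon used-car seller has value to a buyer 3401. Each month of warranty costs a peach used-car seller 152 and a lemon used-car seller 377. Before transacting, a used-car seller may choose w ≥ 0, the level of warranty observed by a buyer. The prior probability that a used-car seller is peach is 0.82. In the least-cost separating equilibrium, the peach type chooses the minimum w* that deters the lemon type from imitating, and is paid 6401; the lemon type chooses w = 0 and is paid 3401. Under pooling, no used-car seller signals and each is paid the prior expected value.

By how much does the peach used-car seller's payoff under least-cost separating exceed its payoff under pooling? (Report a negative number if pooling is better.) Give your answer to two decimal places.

Least-cost separating signal: w* solves 3401 = 6401 − 377·w*, so w* = (6401 − 3401)/377 ≈ 7.9576.
Peach type's separating payoff: 6401 − 152 × w* = 6401 − 152 × (6401 − 3401)/377 = 6401 − 456000/377 ≈ 5191.4509.
Pooling payoff: 0.82 × 6401 + 0.18 × 3401 = 5861.
Difference: 5191.4509 − 5861 = -669.5491, i.e. -669.55 to two decimal places.
The peach type would prefer the pooling outcome.

-669.55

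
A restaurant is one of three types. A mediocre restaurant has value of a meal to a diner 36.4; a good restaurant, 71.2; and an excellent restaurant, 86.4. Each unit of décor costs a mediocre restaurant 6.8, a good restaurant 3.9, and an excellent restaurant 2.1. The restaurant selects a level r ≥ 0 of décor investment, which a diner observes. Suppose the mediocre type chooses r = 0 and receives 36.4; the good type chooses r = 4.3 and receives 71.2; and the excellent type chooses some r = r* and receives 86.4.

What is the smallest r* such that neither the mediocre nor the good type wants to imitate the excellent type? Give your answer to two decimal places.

8.20

Good type (on-path payoff 71.2 − 3.9×4.3 = 54.43) won't mimic when 54.43 ≥ 86.4 − 3.9·r*, i.e. r* ≥ 8.20.
Mediocre type (on-path payoff 36.4) won't mimic when 36.4 ≥ 86.4 − 6.8·r*, i.e. r* ≥ 7.35.
Both must hold, so r* = max(7.35, 8.20) = 8.20. The good type's constraint binds.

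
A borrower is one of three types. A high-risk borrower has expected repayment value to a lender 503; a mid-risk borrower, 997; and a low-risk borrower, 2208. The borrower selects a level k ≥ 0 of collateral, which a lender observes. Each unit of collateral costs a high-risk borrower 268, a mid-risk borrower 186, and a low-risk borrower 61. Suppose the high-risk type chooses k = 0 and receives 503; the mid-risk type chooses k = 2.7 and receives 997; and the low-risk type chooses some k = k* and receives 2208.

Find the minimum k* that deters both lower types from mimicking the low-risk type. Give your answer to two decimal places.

9.21

High-risk type (on-path payoff 503) won't mimic when 503 ≥ 2208 − 268·k*, i.e. k* ≥ 6.36.
Mid-risk type (on-path payoff 997 − 186×2.7 = 494.8) won't mimic when 494.8 ≥ 2208 − 186·k*, i.e. k* ≥ 9.21.
Both must hold, so k* = max(6.36, 9.21) = 9.21. The mid-risk type's constraint binds.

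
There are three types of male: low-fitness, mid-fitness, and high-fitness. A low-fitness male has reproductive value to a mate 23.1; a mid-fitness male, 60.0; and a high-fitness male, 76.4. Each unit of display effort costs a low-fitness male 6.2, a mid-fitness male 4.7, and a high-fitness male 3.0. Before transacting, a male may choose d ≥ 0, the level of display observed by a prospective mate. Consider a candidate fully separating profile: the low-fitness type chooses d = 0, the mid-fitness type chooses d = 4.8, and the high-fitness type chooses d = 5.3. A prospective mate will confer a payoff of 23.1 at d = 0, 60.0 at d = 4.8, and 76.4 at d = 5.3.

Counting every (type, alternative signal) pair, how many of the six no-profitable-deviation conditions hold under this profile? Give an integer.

3

Mid-fitness (own payoff 60.0 − 4.7×4.8 = 37.44): to d=0 gives 23.1 → no gain ✓; to d=5.3 gives 76.4 − 4.7×5.3 = 51.49 → profitable ✗.
High-fitness (own payoff 76.4 − 3.0×5.3 = 60.5): to d=0 gives 23.1 → no gain ✓; to d=4.8 gives 60.0 − 3.0×4.8 = 45.6 → no gain ✓.
Low-fitness (own payoff 23.1): to d=4.8 gives 60.0 − 6.2×4.8 = 30.24 → profitable ✗; to d=5.3 gives 76.4 − 6.2×5.3 = 43.54 → profitable ✗.
3 of the 6 constraints hold; not an equilibrium.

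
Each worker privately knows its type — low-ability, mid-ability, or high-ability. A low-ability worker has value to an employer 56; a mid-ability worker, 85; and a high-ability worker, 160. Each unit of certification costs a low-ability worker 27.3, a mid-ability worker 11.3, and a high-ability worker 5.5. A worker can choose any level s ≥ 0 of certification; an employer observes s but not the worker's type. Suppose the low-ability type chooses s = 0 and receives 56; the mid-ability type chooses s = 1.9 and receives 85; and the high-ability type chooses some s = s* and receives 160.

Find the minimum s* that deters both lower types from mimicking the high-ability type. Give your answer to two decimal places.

8.54

Low-ability type (on-path payoff 56) won't mimic when 56 ≥ 160 − 27.3·s*, i.e. s* ≥ 3.81.
Mid-ability type (on-path payoff 85 − 11.3×1.9 = 63.53) won't mimic when 63.53 ≥ 160 − 11.3·s*, i.e. s* ≥ 8.54.
Both must hold, so s* = max(3.81, 8.54) = 8.54. The mid-ability type's constraint binds.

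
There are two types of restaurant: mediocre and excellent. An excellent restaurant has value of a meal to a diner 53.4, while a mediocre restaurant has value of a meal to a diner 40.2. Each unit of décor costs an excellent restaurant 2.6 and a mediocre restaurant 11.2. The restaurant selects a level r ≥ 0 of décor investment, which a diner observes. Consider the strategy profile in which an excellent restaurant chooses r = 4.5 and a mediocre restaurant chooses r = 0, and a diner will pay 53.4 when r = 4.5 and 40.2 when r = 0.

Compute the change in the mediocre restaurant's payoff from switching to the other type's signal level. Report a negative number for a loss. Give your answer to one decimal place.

-37.2

Playing r = 0 the mediocre restaurant receives 40.2.
Deviating to r = 4.5 brings payment 53.4 at cost 11.2 × 4.5 = 50.4, netting 3.
Gain from deviating: 3 − 40.2 = -37.2.
The gain is negative, so the mediocre type's incentive-compatibility constraint is satisfied.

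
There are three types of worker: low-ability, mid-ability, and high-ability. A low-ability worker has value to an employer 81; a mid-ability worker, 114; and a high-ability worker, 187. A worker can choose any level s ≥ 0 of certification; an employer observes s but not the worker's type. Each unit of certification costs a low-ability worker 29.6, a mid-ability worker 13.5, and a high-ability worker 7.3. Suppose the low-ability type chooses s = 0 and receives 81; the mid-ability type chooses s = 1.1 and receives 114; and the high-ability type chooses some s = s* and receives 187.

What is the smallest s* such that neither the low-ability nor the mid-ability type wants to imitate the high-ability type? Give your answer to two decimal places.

Mid-ability type (on-path payoff 114 − 13.5×1.1 = 99.15) won't mimic when 99.15 ≥ 187 − 13.5·s*, i.e. s* ≥ 6.51.
Low-ability type (on-path payoff 81) won't mimic when 81 ≥ 187 − 29.6·s*, i.e. s* ≥ 3.58.
Both must hold, so s* = max(3.58, 6.51) = 6.51. The mid-ability type's constraint binds.

6.51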